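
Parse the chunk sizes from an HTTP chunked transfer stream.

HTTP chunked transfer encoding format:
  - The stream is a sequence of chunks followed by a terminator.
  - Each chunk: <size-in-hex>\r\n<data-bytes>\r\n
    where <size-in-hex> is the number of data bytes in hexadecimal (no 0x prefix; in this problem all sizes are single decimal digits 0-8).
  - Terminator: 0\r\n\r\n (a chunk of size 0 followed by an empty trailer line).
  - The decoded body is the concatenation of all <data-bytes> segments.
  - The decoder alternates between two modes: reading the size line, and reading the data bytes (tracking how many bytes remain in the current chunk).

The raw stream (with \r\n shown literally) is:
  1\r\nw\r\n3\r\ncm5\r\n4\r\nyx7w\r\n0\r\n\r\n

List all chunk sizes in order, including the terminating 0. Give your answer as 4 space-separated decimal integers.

Chunk 1: stream[0..1]='1' size=0x1=1, data at stream[3..4]='w' -> body[0..1], body so far='w'
Chunk 2: stream[6..7]='3' size=0x3=3, data at stream[9..12]='cm5' -> body[1..4], body so far='wcm5'
Chunk 3: stream[14..15]='4' size=0x4=4, data at stream[17..21]='yx7w' -> body[4..8], body so far='wcm5yx7w'
Chunk 4: stream[23..24]='0' size=0 (terminator). Final body='wcm5yx7w' (8 bytes)

Answer: 1 3 4 0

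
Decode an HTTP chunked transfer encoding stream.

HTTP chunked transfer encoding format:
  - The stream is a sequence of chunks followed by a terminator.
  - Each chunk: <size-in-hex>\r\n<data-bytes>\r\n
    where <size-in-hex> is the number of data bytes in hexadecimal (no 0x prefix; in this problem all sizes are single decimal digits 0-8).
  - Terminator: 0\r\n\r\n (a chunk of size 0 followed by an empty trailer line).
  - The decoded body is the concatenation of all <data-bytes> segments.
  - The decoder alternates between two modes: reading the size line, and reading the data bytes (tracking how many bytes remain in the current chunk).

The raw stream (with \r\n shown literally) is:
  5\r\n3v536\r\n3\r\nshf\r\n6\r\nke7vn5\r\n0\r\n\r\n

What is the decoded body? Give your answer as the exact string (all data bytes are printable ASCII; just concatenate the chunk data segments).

Chunk 1: stream[0..1]='5' size=0x5=5, data at stream[3..8]='3v536' -> body[0..5], body so far='3v536'
Chunk 2: stream[10..11]='3' size=0x3=3, data at stream[13..16]='shf' -> body[5..8], body so far='3v536shf'
Chunk 3: stream[18..19]='6' size=0x6=6, data at stream[21..27]='ke7vn5' -> body[8..14], body so far='3v536shfke7vn5'
Chunk 4: stream[29..30]='0' size=0 (terminator). Final body='3v536shfke7vn5' (14 bytes)

Answer: 3v536shfke7vn5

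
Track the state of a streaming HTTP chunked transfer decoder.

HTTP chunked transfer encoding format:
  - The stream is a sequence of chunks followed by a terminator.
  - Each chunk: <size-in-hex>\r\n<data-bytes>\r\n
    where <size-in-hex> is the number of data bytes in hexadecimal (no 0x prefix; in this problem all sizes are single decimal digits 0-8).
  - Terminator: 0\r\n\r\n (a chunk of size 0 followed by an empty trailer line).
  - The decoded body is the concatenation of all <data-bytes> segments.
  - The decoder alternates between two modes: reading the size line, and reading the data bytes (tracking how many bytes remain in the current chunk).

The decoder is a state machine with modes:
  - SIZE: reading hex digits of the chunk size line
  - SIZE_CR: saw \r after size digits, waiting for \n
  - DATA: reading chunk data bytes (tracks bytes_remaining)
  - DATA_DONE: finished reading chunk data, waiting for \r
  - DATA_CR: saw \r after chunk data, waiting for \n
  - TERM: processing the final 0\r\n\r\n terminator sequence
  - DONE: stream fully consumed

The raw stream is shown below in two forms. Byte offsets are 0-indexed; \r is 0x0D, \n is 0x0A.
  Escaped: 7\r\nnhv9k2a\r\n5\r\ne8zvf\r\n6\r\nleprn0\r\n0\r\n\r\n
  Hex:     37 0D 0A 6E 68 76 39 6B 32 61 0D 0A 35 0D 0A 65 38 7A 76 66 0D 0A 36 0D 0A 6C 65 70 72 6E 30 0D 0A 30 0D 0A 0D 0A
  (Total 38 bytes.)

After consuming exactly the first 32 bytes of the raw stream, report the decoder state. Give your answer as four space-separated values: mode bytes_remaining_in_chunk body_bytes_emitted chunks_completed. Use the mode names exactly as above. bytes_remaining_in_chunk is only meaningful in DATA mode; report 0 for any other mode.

Byte 0 = '7': mode=SIZE remaining=0 emitted=0 chunks_done=0
Byte 1 = 0x0D: mode=SIZE_CR remaining=0 emitted=0 chunks_done=0
Byte 2 = 0x0A: mode=DATA remaining=7 emitted=0 chunks_done=0
Byte 3 = 'n': mode=DATA remaining=6 emitted=1 chunks_done=0
Byte 4 = 'h': mode=DATA remaining=5 emitted=2 chunks_done=0
Byte 5 = 'v': mode=DATA remaining=4 emitted=3 chunks_done=0
Byte 6 = '9': mode=DATA remaining=3 emitted=4 chunks_done=0
Byte 7 = 'k': mode=DATA remaining=2 emitted=5 chunks_done=0
Byte 8 = '2': mode=DATA remaining=1 emitted=6 chunks_done=0
Byte 9 = 'a': mode=DATA_DONE remaining=0 emitted=7 chunks_done=0
Byte 10 = 0x0D: mode=DATA_CR remaining=0 emitted=7 chunks_done=0
Byte 11 = 0x0A: mode=SIZE remaining=0 emitted=7 chunks_done=1
Byte 12 = '5': mode=SIZE remaining=0 emitted=7 chunks_done=1
Byte 13 = 0x0D: mode=SIZE_CR remaining=0 emitted=7 chunks_done=1
Byte 14 = 0x0A: mode=DATA remaining=5 emitted=7 chunks_done=1
Byte 15 = 'e': mode=DATA remaining=4 emitted=8 chunks_done=1
Byte 16 = '8': mode=DATA remaining=3 emitted=9 chunks_done=1
Byte 17 = 'z': mode=DATA remaining=2 emitted=10 chunks_done=1
Byte 18 = 'v': mode=DATA remaining=1 emitted=11 chunks_done=1
Byte 19 = 'f': mode=DATA_DONE remaining=0 emitted=12 chunks_done=1
Byte 20 = 0x0D: mode=DATA_CR remaining=0 emitted=12 chunks_done=1
Byte 21 = 0x0A: mode=SIZE remaining=0 emitted=12 chunks_done=2
Byte 22 = '6': mode=SIZE remaining=0 emitted=12 chunks_done=2
Byte 23 = 0x0D: mode=SIZE_CR remaining=0 emitted=12 chunks_done=2
Byte 24 = 0x0A: mode=DATA remaining=6 emitted=12 chunks_done=2
Byte 25 = 'l': mode=DATA remaining=5 emitted=13 chunks_done=2
Byte 26 = 'e': mode=DATA remaining=4 emitted=14 chunks_done=2
Byte 27 = 'p': mode=DATA remaining=3 emitted=15 chunks_done=2
Byte 28 = 'r': mode=DATA remaining=2 emitted=16 chunks_done=2
Byte 29 = 'n': mode=DATA remaining=1 emitted=17 chunks_done=2
Byte 30 = '0': mode=DATA_DONE remaining=0 emitted=18 chunks_done=2
Byte 31 = 0x0D: mode=DATA_CR remaining=0 emitted=18 chunks_done=2

Answer: DATA_CR 0 18 2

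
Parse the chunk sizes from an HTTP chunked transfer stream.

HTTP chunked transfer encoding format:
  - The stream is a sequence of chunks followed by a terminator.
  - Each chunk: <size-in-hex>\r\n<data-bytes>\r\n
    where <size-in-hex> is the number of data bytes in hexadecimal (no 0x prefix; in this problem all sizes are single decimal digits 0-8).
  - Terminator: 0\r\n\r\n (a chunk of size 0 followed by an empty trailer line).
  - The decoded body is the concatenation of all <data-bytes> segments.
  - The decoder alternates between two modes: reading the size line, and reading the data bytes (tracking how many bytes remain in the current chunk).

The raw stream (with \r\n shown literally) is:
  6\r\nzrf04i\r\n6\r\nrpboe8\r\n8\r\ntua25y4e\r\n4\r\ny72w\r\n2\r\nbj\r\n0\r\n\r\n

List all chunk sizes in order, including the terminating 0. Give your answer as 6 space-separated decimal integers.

Chunk 1: stream[0..1]='6' size=0x6=6, data at stream[3..9]='zrf04i' -> body[0..6], body so far='zrf04i'
Chunk 2: stream[11..12]='6' size=0x6=6, data at stream[14..20]='rpboe8' -> body[6..12], body so far='zrf04irpboe8'
Chunk 3: stream[22..23]='8' size=0x8=8, data at stream[25..33]='tua25y4e' -> body[12..20], body so far='zrf04irpboe8tua25y4e'
Chunk 4: stream[35..36]='4' size=0x4=4, data at stream[38..42]='y72w' -> body[20..24], body so far='zrf04irpboe8tua25y4ey72w'
Chunk 5: stream[44..45]='2' size=0x2=2, data at stream[47..49]='bj' -> body[24..26], body so far='zrf04irpboe8tua25y4ey72wbj'
Chunk 6: stream[51..52]='0' size=0 (terminator). Final body='zrf04irpboe8tua25y4ey72wbj' (26 bytes)

Answer: 6 6 8 4 2 0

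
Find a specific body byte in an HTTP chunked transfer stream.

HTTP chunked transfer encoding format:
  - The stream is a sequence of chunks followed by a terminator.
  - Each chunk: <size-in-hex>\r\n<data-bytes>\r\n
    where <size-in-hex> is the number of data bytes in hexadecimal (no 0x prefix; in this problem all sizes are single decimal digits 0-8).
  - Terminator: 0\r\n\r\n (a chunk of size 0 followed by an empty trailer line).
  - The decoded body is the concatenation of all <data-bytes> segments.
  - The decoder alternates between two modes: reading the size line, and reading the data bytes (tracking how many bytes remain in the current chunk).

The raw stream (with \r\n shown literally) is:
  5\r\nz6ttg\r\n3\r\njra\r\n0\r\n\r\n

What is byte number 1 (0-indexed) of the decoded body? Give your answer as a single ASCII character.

Answer: 6

Derivation:
Chunk 1: stream[0..1]='5' size=0x5=5, data at stream[3..8]='z6ttg' -> body[0..5], body so far='z6ttg'
Chunk 2: stream[10..11]='3' size=0x3=3, data at stream[13..16]='jra' -> body[5..8], body so far='z6ttgjra'
Chunk 3: stream[18..19]='0' size=0 (terminator). Final body='z6ttgjra' (8 bytes)
Body byte 1 = '6'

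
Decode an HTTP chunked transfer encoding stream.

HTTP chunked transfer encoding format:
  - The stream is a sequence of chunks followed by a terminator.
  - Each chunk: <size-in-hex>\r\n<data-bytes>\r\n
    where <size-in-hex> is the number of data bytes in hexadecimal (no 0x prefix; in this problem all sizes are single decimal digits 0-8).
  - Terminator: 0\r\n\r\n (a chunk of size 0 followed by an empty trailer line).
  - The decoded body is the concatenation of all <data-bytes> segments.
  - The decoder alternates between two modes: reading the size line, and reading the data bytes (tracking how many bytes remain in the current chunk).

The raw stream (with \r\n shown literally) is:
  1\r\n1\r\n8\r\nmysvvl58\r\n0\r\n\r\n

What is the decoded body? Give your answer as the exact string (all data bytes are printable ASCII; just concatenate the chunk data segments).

Answer: 1mysvvl58

Derivation:
Chunk 1: stream[0..1]='1' size=0x1=1, data at stream[3..4]='1' -> body[0..1], body so far='1'
Chunk 2: stream[6..7]='8' size=0x8=8, data at stream[9..17]='mysvvl58' -> body[1..9], body so far='1mysvvl58'
Chunk 3: stream[19..20]='0' size=0 (terminator). Final body='1mysvvl58' (9 bytes)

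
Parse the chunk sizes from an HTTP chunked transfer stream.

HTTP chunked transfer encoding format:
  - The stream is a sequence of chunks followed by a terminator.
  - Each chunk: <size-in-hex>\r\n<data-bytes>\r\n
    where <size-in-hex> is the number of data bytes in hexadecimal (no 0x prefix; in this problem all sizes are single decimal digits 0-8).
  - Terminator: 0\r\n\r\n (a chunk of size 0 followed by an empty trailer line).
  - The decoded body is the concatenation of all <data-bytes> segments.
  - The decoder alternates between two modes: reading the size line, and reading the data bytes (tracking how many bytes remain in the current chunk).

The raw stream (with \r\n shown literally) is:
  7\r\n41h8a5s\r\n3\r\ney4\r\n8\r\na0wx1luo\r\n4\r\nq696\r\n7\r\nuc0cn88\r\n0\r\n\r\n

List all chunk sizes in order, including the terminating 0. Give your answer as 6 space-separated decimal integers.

Answer: 7 3 8 4 7 0

Derivation:
Chunk 1: stream[0..1]='7' size=0x7=7, data at stream[3..10]='41h8a5s' -> body[0..7], body so far='41h8a5s'
Chunk 2: stream[12..13]='3' size=0x3=3, data at stream[15..18]='ey4' -> body[7..10], body so far='41h8a5sey4'
Chunk 3: stream[20..21]='8' size=0x8=8, data at stream[23..31]='a0wx1luo' -> body[10..18], body so far='41h8a5sey4a0wx1luo'
Chunk 4: stream[33..34]='4' size=0x4=4, data at stream[36..40]='q696' -> body[18..22], body so far='41h8a5sey4a0wx1luoq696'
Chunk 5: stream[42..43]='7' size=0x7=7, data at stream[45..52]='uc0cn88' -> body[22..29], body so far='41h8a5sey4a0wx1luoq696uc0cn88'
Chunk 6: stream[54..55]='0' size=0 (terminator). Final body='41h8a5sey4a0wx1luoq696uc0cn88' (29 bytes)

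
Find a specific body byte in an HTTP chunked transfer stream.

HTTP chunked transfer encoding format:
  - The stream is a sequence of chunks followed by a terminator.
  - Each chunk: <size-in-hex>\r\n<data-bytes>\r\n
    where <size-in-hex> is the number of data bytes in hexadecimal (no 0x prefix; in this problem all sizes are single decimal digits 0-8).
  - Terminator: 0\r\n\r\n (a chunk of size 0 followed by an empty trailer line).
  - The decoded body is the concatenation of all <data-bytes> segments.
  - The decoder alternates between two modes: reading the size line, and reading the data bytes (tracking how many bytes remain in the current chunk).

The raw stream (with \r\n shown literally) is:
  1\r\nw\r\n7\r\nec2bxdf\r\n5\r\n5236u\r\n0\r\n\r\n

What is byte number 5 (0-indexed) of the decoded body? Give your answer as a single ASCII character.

Answer: x

Derivation:
Chunk 1: stream[0..1]='1' size=0x1=1, data at stream[3..4]='w' -> body[0..1], body so far='w'
Chunk 2: stream[6..7]='7' size=0x7=7, data at stream[9..16]='ec2bxdf' -> body[1..8], body so far='wec2bxdf'
Chunk 3: stream[18..19]='5' size=0x5=5, data at stream[21..26]='5236u' -> body[8..13], body so far='wec2bxdf5236u'
Chunk 4: stream[28..29]='0' size=0 (terminator). Final body='wec2bxdf5236u' (13 bytes)
Body byte 5 = 'x'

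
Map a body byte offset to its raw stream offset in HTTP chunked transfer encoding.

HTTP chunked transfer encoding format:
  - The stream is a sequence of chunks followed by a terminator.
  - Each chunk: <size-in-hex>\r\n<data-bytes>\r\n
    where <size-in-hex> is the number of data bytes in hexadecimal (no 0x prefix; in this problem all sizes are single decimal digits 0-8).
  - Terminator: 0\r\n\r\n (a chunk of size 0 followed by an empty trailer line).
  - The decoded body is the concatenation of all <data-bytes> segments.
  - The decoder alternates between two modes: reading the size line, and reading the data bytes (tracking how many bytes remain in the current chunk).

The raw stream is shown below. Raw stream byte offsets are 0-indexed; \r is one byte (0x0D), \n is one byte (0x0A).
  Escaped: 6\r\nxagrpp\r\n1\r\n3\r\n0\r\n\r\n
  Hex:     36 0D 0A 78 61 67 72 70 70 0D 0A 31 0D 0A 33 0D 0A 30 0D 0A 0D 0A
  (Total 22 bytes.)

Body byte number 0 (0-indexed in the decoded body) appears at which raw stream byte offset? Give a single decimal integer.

Answer: 3

Derivation:
Chunk 1: stream[0..1]='6' size=0x6=6, data at stream[3..9]='xagrpp' -> body[0..6], body so far='xagrpp'
Chunk 2: stream[11..12]='1' size=0x1=1, data at stream[14..15]='3' -> body[6..7], body so far='xagrpp3'
Chunk 3: stream[17..18]='0' size=0 (terminator). Final body='xagrpp3' (7 bytes)
Body byte 0 at stream offset 3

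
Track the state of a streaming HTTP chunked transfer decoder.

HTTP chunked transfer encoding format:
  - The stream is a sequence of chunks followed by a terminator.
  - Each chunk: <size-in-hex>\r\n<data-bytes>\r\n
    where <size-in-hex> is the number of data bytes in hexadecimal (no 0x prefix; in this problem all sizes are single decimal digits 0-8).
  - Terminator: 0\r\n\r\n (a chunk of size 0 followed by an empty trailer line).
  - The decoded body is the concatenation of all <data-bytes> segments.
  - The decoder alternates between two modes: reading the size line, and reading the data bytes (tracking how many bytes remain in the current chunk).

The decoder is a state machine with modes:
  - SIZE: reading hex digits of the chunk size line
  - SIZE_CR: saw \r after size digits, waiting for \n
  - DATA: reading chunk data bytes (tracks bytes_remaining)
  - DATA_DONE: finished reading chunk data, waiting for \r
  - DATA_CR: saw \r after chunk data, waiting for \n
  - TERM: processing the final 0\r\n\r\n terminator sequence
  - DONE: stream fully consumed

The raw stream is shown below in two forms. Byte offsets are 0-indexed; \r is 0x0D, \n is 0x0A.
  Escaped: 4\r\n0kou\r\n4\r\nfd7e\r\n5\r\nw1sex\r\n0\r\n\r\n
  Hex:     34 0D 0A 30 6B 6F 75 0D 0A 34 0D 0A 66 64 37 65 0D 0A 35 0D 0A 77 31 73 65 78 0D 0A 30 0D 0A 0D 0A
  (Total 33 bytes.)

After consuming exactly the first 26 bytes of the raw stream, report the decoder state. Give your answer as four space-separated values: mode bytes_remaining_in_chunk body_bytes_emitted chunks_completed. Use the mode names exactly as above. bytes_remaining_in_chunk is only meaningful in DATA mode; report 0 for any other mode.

Answer: DATA_DONE 0 13 2

Derivation:
Byte 0 = '4': mode=SIZE remaining=0 emitted=0 chunks_done=0
Byte 1 = 0x0D: mode=SIZE_CR remaining=0 emitted=0 chunks_done=0
Byte 2 = 0x0A: mode=DATA remaining=4 emitted=0 chunks_done=0
Byte 3 = '0': mode=DATA remaining=3 emitted=1 chunks_done=0
Byte 4 = 'k': mode=DATA remaining=2 emitted=2 chunks_done=0
Byte 5 = 'o': mode=DATA remaining=1 emitted=3 chunks_done=0
Byte 6 = 'u': mode=DATA_DONE remaining=0 emitted=4 chunks_done=0
Byte 7 = 0x0D: mode=DATA_CR remaining=0 emitted=4 chunks_done=0
Byte 8 = 0x0A: mode=SIZE remaining=0 emitted=4 chunks_done=1
Byte 9 = '4': mode=SIZE remaining=0 emitted=4 chunks_done=1
Byte 10 = 0x0D: mode=SIZE_CR remaining=0 emitted=4 chunks_done=1
Byte 11 = 0x0A: mode=DATA remaining=4 emitted=4 chunks_done=1
Byte 12 = 'f': mode=DATA remaining=3 emitted=5 chunks_done=1
Byte 13 = 'd': mode=DATA remaining=2 emitted=6 chunks_done=1
Byte 14 = '7': mode=DATA remaining=1 emitted=7 chunks_done=1
Byte 15 = 'e': mode=DATA_DONE remaining=0 emitted=8 chunks_done=1
Byte 16 = 0x0D: mode=DATA_CR remaining=0 emitted=8 chunks_done=1
Byte 17 = 0x0A: mode=SIZE remaining=0 emitted=8 chunks_done=2
Byte 18 = '5': mode=SIZE remaining=0 emitted=8 chunks_done=2
Byte 19 = 0x0D: mode=SIZE_CR remaining=0 emitted=8 chunks_done=2
Byte 20 = 0x0A: mode=DATA remaining=5 emitted=8 chunks_done=2
Byte 21 = 'w': mode=DATA remaining=4 emitted=9 chunks_done=2
Byte 22 = '1': mode=DATA remaining=3 emitted=10 chunks_done=2
Byte 23 = 's': mode=DATA remaining=2 emitted=11 chunks_done=2
Byte 24 = 'e': mode=DATA remaining=1 emitted=12 chunks_done=2
Byte 25 = 'x': mode=DATA_DONE remaining=0 emitted=13 chunks_done=2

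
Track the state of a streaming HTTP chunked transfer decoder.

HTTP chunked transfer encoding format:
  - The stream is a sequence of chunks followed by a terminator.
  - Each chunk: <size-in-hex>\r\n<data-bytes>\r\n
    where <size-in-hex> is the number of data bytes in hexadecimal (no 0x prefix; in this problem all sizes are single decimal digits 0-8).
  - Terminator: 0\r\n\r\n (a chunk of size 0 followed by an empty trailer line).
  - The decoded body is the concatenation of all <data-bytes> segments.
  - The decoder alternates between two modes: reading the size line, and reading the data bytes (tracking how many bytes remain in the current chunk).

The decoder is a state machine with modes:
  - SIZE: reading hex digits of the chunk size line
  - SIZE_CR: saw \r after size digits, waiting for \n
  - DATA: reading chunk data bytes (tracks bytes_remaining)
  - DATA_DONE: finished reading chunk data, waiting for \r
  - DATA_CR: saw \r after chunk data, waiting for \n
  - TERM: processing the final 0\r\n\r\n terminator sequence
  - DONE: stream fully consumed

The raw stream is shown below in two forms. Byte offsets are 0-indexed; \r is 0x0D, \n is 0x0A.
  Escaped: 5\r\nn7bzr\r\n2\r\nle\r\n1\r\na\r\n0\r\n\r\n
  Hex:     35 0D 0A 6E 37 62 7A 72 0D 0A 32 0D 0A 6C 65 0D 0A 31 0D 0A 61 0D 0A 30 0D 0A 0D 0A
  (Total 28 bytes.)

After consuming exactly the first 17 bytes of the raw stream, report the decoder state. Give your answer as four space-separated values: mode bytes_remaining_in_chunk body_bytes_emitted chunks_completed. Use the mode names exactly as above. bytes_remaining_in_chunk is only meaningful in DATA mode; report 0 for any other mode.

Byte 0 = '5': mode=SIZE remaining=0 emitted=0 chunks_done=0
Byte 1 = 0x0D: mode=SIZE_CR remaining=0 emitted=0 chunks_done=0
Byte 2 = 0x0A: mode=DATA remaining=5 emitted=0 chunks_done=0
Byte 3 = 'n': mode=DATA remaining=4 emitted=1 chunks_done=0
Byte 4 = '7': mode=DATA remaining=3 emitted=2 chunks_done=0
Byte 5 = 'b': mode=DATA remaining=2 emitted=3 chunks_done=0
Byte 6 = 'z': mode=DATA remaining=1 emitted=4 chunks_done=0
Byte 7 = 'r': mode=DATA_DONE remaining=0 emitted=5 chunks_done=0
Byte 8 = 0x0D: mode=DATA_CR remaining=0 emitted=5 chunks_done=0
Byte 9 = 0x0A: mode=SIZE remaining=0 emitted=5 chunks_done=1
Byte 10 = '2': mode=SIZE remaining=0 emitted=5 chunks_done=1
Byte 11 = 0x0D: mode=SIZE_CR remaining=0 emitted=5 chunks_done=1
Byte 12 = 0x0A: mode=DATA remaining=2 emitted=5 chunks_done=1
Byte 13 = 'l': mode=DATA remaining=1 emitted=6 chunks_done=1
Byte 14 = 'e': mode=DATA_DONE remaining=0 emitted=7 chunks_done=1
Byte 15 = 0x0D: mode=DATA_CR remaining=0 emitted=7 chunks_done=1
Byte 16 = 0x0A: mode=SIZE remaining=0 emitted=7 chunks_done=2

Answer: SIZE 0 7 2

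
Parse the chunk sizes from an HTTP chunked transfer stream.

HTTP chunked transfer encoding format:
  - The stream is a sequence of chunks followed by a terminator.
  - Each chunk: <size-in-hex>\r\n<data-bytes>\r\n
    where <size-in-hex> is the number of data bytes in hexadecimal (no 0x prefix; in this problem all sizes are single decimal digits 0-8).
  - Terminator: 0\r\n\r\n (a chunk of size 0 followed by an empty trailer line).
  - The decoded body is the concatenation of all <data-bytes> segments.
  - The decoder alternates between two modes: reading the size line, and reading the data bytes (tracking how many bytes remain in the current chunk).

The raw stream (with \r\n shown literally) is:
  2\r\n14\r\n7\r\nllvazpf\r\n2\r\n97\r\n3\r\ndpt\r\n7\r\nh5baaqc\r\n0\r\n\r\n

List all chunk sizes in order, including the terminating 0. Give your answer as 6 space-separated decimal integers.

Answer: 2 7 2 3 7 0

Derivation:
Chunk 1: stream[0..1]='2' size=0x2=2, data at stream[3..5]='14' -> body[0..2], body so far='14'
Chunk 2: stream[7..8]='7' size=0x7=7, data at stream[10..17]='llvazpf' -> body[2..9], body so far='14llvazpf'
Chunk 3: stream[19..20]='2' size=0x2=2, data at stream[22..24]='97' -> body[9..11], body so far='14llvazpf97'
Chunk 4: stream[26..27]='3' size=0x3=3, data at stream[29..32]='dpt' -> body[11..14], body so far='14llvazpf97dpt'
Chunk 5: stream[34..35]='7' size=0x7=7, data at stream[37..44]='h5baaqc' -> body[14..21], body so far='14llvazpf97dpth5baaqc'
Chunk 6: stream[46..47]='0' size=0 (terminator). Final body='14llvazpf97dpth5baaqc' (21 bytes)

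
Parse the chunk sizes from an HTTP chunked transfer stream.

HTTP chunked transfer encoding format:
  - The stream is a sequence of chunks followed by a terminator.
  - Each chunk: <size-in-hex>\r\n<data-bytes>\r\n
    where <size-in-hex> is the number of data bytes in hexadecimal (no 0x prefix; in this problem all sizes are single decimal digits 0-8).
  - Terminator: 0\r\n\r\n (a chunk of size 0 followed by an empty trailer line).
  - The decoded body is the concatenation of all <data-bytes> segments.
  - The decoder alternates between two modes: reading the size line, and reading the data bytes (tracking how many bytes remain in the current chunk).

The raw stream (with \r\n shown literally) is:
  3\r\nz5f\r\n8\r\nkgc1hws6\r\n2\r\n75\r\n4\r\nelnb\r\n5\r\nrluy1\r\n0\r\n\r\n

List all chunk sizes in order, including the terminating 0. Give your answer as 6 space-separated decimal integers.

Answer: 3 8 2 4 5 0

Derivation:
Chunk 1: stream[0..1]='3' size=0x3=3, data at stream[3..6]='z5f' -> body[0..3], body so far='z5f'
Chunk 2: stream[8..9]='8' size=0x8=8, data at stream[11..19]='kgc1hws6' -> body[3..11], body so far='z5fkgc1hws6'
Chunk 3: stream[21..22]='2' size=0x2=2, data at stream[24..26]='75' -> body[11..13], body so far='z5fkgc1hws675'
Chunk 4: stream[28..29]='4' size=0x4=4, data at stream[31..35]='elnb' -> body[13..17], body so far='z5fkgc1hws675elnb'
Chunk 5: stream[37..38]='5' size=0x5=5, data at stream[40..45]='rluy1' -> body[17..22], body so far='z5fkgc1hws675elnbrluy1'
Chunk 6: stream[47..48]='0' size=0 (terminator). Final body='z5fkgc1hws675elnbrluy1' (22 bytes)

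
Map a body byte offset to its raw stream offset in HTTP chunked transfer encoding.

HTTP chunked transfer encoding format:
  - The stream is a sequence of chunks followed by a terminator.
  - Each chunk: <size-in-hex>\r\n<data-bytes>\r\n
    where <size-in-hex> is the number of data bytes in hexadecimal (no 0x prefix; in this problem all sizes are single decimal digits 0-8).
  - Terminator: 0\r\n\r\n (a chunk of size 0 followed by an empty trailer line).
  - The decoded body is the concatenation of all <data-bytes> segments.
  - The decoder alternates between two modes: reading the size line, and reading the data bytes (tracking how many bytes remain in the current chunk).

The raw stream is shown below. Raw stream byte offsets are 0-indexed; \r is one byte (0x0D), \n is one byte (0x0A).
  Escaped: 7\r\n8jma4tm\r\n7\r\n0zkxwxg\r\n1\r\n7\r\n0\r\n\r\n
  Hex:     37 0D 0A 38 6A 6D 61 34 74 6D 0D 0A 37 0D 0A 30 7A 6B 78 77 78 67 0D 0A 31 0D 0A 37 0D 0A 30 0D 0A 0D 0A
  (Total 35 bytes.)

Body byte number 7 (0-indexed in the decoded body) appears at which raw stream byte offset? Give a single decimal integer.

Chunk 1: stream[0..1]='7' size=0x7=7, data at stream[3..10]='8jma4tm' -> body[0..7], body so far='8jma4tm'
Chunk 2: stream[12..13]='7' size=0x7=7, data at stream[15..22]='0zkxwxg' -> body[7..14], body so far='8jma4tm0zkxwxg'
Chunk 3: stream[24..25]='1' size=0x1=1, data at stream[27..28]='7' -> body[14..15], body so far='8jma4tm0zkxwxg7'
Chunk 4: stream[30..31]='0' size=0 (terminator). Final body='8jma4tm0zkxwxg7' (15 bytes)
Body byte 7 at stream offset 15

Answer: 15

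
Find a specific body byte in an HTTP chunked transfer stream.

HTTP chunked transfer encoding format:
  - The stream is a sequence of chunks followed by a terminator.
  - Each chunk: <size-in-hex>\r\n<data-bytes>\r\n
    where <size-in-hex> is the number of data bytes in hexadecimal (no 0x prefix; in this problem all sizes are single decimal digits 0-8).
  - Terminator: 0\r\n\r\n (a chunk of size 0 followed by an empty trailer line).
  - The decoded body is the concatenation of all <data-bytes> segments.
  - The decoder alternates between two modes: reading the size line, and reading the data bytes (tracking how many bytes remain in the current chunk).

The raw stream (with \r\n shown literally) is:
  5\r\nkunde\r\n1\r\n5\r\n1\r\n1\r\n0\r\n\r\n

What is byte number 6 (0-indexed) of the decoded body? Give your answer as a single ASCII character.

Chunk 1: stream[0..1]='5' size=0x5=5, data at stream[3..8]='kunde' -> body[0..5], body so far='kunde'
Chunk 2: stream[10..11]='1' size=0x1=1, data at stream[13..14]='5' -> body[5..6], body so far='kunde5'
Chunk 3: stream[16..17]='1' size=0x1=1, data at stream[19..20]='1' -> body[6..7], body so far='kunde51'
Chunk 4: stream[22..23]='0' size=0 (terminator). Final body='kunde51' (7 bytes)
Body byte 6 = '1'

Answer: 1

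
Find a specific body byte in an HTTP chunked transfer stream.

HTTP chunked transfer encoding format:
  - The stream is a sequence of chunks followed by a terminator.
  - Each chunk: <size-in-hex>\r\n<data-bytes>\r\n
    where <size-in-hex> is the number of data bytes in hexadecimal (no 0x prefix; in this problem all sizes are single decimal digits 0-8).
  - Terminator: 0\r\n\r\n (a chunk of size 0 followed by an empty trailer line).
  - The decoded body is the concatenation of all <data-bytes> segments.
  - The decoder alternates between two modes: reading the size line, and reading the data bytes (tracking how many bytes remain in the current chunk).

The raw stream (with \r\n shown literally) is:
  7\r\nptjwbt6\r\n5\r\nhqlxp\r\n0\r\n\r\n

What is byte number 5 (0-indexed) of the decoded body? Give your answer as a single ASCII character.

Answer: t

Derivation:
Chunk 1: stream[0..1]='7' size=0x7=7, data at stream[3..10]='ptjwbt6' -> body[0..7], body so far='ptjwbt6'
Chunk 2: stream[12..13]='5' size=0x5=5, data at stream[15..20]='hqlxp' -> body[7..12], body so far='ptjwbt6hqlxp'
Chunk 3: stream[22..23]='0' size=0 (terminator). Final body='ptjwbt6hqlxp' (12 bytes)
Body byte 5 = 't'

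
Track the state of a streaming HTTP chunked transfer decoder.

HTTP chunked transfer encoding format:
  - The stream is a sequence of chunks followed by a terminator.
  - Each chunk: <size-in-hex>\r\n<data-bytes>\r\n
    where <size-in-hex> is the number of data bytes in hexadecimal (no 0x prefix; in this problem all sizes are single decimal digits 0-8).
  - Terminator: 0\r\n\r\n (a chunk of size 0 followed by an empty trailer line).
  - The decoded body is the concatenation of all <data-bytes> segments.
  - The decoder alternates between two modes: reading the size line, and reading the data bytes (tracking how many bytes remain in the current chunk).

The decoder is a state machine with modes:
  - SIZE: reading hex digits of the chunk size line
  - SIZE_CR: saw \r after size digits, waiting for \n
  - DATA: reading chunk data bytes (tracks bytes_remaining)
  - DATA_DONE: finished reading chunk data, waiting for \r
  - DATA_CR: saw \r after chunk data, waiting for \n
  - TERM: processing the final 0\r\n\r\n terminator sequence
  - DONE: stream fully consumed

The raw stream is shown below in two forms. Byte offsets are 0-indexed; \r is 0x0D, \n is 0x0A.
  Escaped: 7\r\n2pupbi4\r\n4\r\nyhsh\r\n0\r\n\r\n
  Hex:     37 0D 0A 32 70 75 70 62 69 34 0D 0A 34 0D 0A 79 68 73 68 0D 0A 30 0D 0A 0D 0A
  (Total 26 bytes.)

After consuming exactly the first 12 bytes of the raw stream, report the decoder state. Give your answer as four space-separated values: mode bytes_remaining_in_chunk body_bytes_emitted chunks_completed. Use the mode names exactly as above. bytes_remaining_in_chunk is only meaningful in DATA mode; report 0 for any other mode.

Byte 0 = '7': mode=SIZE remaining=0 emitted=0 chunks_done=0
Byte 1 = 0x0D: mode=SIZE_CR remaining=0 emitted=0 chunks_done=0
Byte 2 = 0x0A: mode=DATA remaining=7 emitted=0 chunks_done=0
Byte 3 = '2': mode=DATA remaining=6 emitted=1 chunks_done=0
Byte 4 = 'p': mode=DATA remaining=5 emitted=2 chunks_done=0
Byte 5 = 'u': mode=DATA remaining=4 emitted=3 chunks_done=0
Byte 6 = 'p': mode=DATA remaining=3 emitted=4 chunks_done=0
Byte 7 = 'b': mode=DATA remaining=2 emitted=5 chunks_done=0
Byte 8 = 'i': mode=DATA remaining=1 emitted=6 chunks_done=0
Byte 9 = '4': mode=DATA_DONE remaining=0 emitted=7 chunks_done=0
Byte 10 = 0x0D: mode=DATA_CR remaining=0 emitted=7 chunks_done=0
Byte 11 = 0x0A: mode=SIZE remaining=0 emitted=7 chunks_done=1

Answer: SIZE 0 7 1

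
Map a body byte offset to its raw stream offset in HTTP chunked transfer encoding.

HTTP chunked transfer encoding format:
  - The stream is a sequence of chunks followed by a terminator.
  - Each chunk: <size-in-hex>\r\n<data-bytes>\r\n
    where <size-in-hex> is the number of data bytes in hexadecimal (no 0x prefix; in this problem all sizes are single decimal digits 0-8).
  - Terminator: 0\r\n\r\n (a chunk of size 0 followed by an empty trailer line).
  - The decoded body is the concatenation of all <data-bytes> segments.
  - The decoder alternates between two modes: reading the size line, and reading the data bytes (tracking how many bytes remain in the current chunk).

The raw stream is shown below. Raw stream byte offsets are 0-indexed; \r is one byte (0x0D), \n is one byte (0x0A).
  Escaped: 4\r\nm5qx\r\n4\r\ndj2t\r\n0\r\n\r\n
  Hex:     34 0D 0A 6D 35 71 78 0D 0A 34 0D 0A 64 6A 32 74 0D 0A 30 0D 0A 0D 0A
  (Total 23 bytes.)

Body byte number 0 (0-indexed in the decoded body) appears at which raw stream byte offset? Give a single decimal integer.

Answer: 3

Derivation:
Chunk 1: stream[0..1]='4' size=0x4=4, data at stream[3..7]='m5qx' -> body[0..4], body so far='m5qx'
Chunk 2: stream[9..10]='4' size=0x4=4, data at stream[12..16]='dj2t' -> body[4..8], body so far='m5qxdj2t'
Chunk 3: stream[18..19]='0' size=0 (terminator). Final body='m5qxdj2t' (8 bytes)
Body byte 0 at stream offset 3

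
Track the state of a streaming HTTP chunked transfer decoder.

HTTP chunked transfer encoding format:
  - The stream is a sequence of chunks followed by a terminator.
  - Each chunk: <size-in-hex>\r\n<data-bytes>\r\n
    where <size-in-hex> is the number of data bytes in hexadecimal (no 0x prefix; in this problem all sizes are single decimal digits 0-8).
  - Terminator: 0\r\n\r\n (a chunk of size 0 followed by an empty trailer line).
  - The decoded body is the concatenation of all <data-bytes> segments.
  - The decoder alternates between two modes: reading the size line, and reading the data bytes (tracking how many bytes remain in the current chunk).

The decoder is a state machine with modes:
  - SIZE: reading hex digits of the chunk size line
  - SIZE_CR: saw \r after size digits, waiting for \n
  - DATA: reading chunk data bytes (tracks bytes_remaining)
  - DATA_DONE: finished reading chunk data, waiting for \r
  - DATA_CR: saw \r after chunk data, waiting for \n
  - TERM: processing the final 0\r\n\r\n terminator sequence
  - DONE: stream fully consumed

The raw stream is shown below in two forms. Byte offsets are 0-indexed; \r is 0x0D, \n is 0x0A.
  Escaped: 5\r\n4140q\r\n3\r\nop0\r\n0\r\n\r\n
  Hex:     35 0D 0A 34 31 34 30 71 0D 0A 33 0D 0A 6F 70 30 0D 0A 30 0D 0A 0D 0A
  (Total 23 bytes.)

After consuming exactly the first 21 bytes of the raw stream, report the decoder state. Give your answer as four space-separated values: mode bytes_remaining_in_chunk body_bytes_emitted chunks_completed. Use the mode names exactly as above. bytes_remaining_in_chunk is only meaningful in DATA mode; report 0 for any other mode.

Byte 0 = '5': mode=SIZE remaining=0 emitted=0 chunks_done=0
Byte 1 = 0x0D: mode=SIZE_CR remaining=0 emitted=0 chunks_done=0
Byte 2 = 0x0A: mode=DATA remaining=5 emitted=0 chunks_done=0
Byte 3 = '4': mode=DATA remaining=4 emitted=1 chunks_done=0
Byte 4 = '1': mode=DATA remaining=3 emitted=2 chunks_done=0
Byte 5 = '4': mode=DATA remaining=2 emitted=3 chunks_done=0
Byte 6 = '0': mode=DATA remaining=1 emitted=4 chunks_done=0
Byte 7 = 'q': mode=DATA_DONE remaining=0 emitted=5 chunks_done=0
Byte 8 = 0x0D: mode=DATA_CR remaining=0 emitted=5 chunks_done=0
Byte 9 = 0x0A: mode=SIZE remaining=0 emitted=5 chunks_done=1
Byte 10 = '3': mode=SIZE remaining=0 emitted=5 chunks_done=1
Byte 11 = 0x0D: mode=SIZE_CR remaining=0 emitted=5 chunks_done=1
Byte 12 = 0x0A: mode=DATA remaining=3 emitted=5 chunks_done=1
Byte 13 = 'o': mode=DATA remaining=2 emitted=6 chunks_done=1
Byte 14 = 'p': mode=DATA remaining=1 emitted=7 chunks_done=1
Byte 15 = '0': mode=DATA_DONE remaining=0 emitted=8 chunks_done=1
Byte 16 = 0x0D: mode=DATA_CR remaining=0 emitted=8 chunks_done=1
Byte 17 = 0x0A: mode=SIZE remaining=0 emitted=8 chunks_done=2
Byte 18 = '0': mode=SIZE remaining=0 emitted=8 chunks_done=2
Byte 19 = 0x0D: mode=SIZE_CR remaining=0 emitted=8 chunks_done=2
Byte 20 = 0x0A: mode=TERM remaining=0 emitted=8 chunks_done=2

Answer: TERM 0 8 2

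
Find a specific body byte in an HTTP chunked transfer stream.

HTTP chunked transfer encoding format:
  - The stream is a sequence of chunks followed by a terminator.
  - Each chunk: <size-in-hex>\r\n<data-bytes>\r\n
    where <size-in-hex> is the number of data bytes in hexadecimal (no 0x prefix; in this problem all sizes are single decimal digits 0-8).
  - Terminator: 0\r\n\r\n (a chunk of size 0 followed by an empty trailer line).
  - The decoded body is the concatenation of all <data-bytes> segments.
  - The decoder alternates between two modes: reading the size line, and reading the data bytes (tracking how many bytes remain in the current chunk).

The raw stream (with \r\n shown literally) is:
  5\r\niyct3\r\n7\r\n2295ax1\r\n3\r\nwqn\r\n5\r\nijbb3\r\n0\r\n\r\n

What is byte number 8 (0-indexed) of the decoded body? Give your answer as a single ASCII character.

Answer: 5

Derivation:
Chunk 1: stream[0..1]='5' size=0x5=5, data at stream[3..8]='iyct3' -> body[0..5], body so far='iyct3'
Chunk 2: stream[10..11]='7' size=0x7=7, data at stream[13..20]='2295ax1' -> body[5..12], body so far='iyct32295ax1'
Chunk 3: stream[22..23]='3' size=0x3=3, data at stream[25..28]='wqn' -> body[12..15], body so far='iyct32295ax1wqn'
Chunk 4: stream[30..31]='5' size=0x5=5, data at stream[33..38]='ijbb3' -> body[15..20], body so far='iyct32295ax1wqnijbb3'
Chunk 5: stream[40..41]='0' size=0 (terminator). Final body='iyct32295ax1wqnijbb3' (20 bytes)
Body byte 8 = '5'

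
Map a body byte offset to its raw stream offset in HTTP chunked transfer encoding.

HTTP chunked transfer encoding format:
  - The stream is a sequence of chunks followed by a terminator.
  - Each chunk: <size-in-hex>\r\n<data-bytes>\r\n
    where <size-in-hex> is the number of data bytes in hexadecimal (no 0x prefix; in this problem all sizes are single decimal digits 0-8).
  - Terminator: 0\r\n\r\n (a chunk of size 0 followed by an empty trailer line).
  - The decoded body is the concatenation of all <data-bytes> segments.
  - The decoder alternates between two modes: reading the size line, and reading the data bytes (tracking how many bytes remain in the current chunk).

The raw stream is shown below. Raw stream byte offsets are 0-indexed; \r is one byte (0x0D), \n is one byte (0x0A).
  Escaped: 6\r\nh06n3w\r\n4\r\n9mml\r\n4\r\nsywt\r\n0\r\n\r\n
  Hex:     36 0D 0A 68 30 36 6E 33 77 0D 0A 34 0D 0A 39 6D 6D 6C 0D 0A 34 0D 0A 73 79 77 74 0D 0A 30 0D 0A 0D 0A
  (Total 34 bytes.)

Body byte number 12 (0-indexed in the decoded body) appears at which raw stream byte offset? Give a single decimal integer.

Chunk 1: stream[0..1]='6' size=0x6=6, data at stream[3..9]='h06n3w' -> body[0..6], body so far='h06n3w'
Chunk 2: stream[11..12]='4' size=0x4=4, data at stream[14..18]='9mml' -> body[6..10], body so far='h06n3w9mml'
Chunk 3: stream[20..21]='4' size=0x4=4, data at stream[23..27]='sywt' -> body[10..14], body so far='h06n3w9mmlsywt'
Chunk 4: stream[29..30]='0' size=0 (terminator). Final body='h06n3w9mmlsywt' (14 bytes)
Body byte 12 at stream offset 25

Answer: 25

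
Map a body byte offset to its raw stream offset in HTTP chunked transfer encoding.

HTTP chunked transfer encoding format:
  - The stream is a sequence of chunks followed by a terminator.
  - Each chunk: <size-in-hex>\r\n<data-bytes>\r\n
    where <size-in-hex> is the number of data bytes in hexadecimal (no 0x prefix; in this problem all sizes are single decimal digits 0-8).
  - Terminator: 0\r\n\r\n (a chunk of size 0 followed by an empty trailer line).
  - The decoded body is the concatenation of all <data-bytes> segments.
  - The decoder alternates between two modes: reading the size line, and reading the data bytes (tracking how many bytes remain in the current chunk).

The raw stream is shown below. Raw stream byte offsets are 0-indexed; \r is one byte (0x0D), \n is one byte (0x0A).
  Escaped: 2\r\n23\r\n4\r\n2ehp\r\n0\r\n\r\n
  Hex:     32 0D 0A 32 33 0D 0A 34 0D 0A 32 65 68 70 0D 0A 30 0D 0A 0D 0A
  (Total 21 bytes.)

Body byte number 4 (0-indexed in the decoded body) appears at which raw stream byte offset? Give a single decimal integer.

Chunk 1: stream[0..1]='2' size=0x2=2, data at stream[3..5]='23' -> body[0..2], body so far='23'
Chunk 2: stream[7..8]='4' size=0x4=4, data at stream[10..14]='2ehp' -> body[2..6], body so far='232ehp'
Chunk 3: stream[16..17]='0' size=0 (terminator). Final body='232ehp' (6 bytes)
Body byte 4 at stream offset 12

Answer: 12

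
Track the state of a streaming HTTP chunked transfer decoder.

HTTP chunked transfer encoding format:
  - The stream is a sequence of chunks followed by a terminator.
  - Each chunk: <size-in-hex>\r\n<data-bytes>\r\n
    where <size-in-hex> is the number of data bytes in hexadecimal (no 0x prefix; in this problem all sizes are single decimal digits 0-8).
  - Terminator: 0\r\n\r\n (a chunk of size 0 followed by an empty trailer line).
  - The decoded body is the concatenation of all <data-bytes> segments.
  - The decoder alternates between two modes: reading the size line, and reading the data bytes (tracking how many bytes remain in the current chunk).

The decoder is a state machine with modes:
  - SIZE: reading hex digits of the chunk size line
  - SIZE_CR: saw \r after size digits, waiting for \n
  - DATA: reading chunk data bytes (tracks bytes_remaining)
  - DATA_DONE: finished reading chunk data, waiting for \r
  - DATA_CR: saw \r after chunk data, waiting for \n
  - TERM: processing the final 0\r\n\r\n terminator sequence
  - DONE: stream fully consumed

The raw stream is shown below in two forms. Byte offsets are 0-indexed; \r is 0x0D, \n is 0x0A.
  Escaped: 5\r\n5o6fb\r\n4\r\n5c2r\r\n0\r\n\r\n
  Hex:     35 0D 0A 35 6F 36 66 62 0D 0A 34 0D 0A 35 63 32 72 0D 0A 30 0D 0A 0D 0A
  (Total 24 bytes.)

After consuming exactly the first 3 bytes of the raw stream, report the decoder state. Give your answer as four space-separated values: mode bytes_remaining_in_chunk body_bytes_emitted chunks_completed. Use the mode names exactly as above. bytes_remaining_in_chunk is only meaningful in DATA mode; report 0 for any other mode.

Byte 0 = '5': mode=SIZE remaining=0 emitted=0 chunks_done=0
Byte 1 = 0x0D: mode=SIZE_CR remaining=0 emitted=0 chunks_done=0
Byte 2 = 0x0A: mode=DATA remaining=5 emitted=0 chunks_done=0

Answer: DATA 5 0 0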